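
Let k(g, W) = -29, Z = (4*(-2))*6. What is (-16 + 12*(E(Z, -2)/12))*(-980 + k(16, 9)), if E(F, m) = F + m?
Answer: 66594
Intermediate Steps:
Z = -48 (Z = -8*6 = -48)
(-16 + 12*(E(Z, -2)/12))*(-980 + k(16, 9)) = (-16 + 12*((-48 - 2)/12))*(-980 - 29) = (-16 + 12*(-50*1/12))*(-1009) = (-16 + 12*(-25/6))*(-1009) = (-16 - 50)*(-1009) = -66*(-1009) = 66594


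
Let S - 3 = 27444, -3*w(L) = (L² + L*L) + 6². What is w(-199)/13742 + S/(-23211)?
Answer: -165040180/53160927 ≈ -3.1045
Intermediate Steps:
w(L) = -12 - 2*L²/3 (w(L) = -((L² + L*L) + 6²)/3 = -((L² + L²) + 36)/3 = -(2*L² + 36)/3 = -(36 + 2*L²)/3 = -12 - 2*L²/3)
S = 27447 (S = 3 + 27444 = 27447)
w(-199)/13742 + S/(-23211) = (-12 - ⅔*(-199)²)/13742 + 27447/(-23211) = (-12 - ⅔*39601)*(1/13742) + 27447*(-1/23211) = (-12 - 79202/3)*(1/13742) - 9149/7737 = -79238/3*1/13742 - 9149/7737 = -39619/20613 - 9149/7737 = -165040180/53160927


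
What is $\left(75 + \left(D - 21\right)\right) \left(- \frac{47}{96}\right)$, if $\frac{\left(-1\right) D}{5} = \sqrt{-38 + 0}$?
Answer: $- \frac{423}{16} + \frac{235 i \sqrt{38}}{96} \approx -26.438 + 15.09 i$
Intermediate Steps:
$D = - 5 i \sqrt{38}$ ($D = - 5 \sqrt{-38 + 0} = - 5 \sqrt{-38} = - 5 i \sqrt{38} \approx - 30.822 i$)
$\left(75 + \left(D - 21\right)\right) \left(- \frac{47}{96}\right) = \left(75 - \left(21 + 5 i \sqrt{38}\right)\right) \left(- \frac{47}{96}\right) = \left(75 - \left(21 + 5 i \sqrt{38}\right)\right) \left(\left(-47\right) \frac{1}{96}\right) = \left(54 - 5 i \sqrt{38}\right) \left(- \frac{47}{96}\right) = - \frac{423}{16} + \frac{235 i \sqrt{38}}{96}$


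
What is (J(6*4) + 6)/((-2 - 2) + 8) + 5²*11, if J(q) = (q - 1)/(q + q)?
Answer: 53111/192 ≈ 276.62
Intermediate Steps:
J(q) = (-1 + q)/(2*q) (J(q) = (-1 + q)/((2*q)) = (-1 + q)*(1/(2*q)) = (-1 + q)/(2*q))
(J(6*4) + 6)/((-2 - 2) + 8) + 5²*11 = ((-1 + 6*4)/(2*((6*4))) + 6)/((-2 - 2) + 8) + 5²*11 = ((½)*(-1 + 24)/24 + 6)/(-4 + 8) + 25*11 = ((½)*(1/24)*23 + 6)/4 + 275 = (23/48 + 6)*(¼) + 275 = (311/48)*(¼) + 275 = 311/192 + 275 = 53111/192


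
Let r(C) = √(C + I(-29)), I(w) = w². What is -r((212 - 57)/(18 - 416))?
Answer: -√133156074/398 ≈ -28.993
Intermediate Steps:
r(C) = √(841 + C) (r(C) = √(C + (-29)²) = √(C + 841) = √(841 + C))
-r((212 - 57)/(18 - 416)) = -√(841 + (212 - 57)/(18 - 416)) = -√(841 + 155/(-398)) = -√(841 + 155*(-1/398)) = -√(841 - 155/398) = -√(334563/398) = -√133156074/398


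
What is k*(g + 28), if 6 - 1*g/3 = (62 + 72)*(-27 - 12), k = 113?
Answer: 1776812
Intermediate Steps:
g = 15696 (g = 18 - 3*(62 + 72)*(-27 - 12) = 18 - 402*(-39) = 18 - 3*(-5226) = 18 + 15678 = 15696)
k*(g + 28) = 113*(15696 + 28) = 113*15724 = 1776812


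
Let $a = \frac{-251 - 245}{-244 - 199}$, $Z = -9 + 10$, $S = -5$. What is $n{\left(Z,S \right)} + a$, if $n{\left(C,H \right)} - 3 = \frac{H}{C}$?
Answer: $- \frac{390}{443} \approx -0.88036$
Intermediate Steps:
$Z = 1$
$n{\left(C,H \right)} = 3 + \frac{H}{C}$
$a = \frac{496}{443}$ ($a = - \frac{496}{-443} = \left(-496\right) \left(- \frac{1}{443}\right) = \frac{496}{443} \approx 1.1196$)
$n{\left(Z,S \right)} + a = \left(3 - \frac{5}{1}\right) + \frac{496}{443} = \left(3 - 5\right) + \frac{496}{443} = -2 + \frac{496}{443} = - \frac{390}{443}$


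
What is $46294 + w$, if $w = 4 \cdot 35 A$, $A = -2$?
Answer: $46014$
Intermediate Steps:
$w = -280$ ($w = 4 \cdot 35 \left(-2\right) = 140 \left(-2\right) = -280$)
$46294 + w = 46294 - 280 = 46014$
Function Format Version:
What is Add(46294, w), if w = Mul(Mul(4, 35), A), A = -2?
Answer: 46014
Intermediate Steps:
w = -280 (w = Mul(Mul(4, 35), -2) = Mul(140, -2) = -280)
Add(46294, w) = Add(46294, -280) = 46014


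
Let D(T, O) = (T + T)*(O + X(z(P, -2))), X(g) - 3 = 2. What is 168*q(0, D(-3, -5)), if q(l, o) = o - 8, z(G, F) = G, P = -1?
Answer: -1344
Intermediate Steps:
X(g) = 5 (X(g) = 3 + 2 = 5)
D(T, O) = 2*T*(5 + O) (D(T, O) = (T + T)*(O + 5) = (2*T)*(5 + O) = 2*T*(5 + O))
q(l, o) = -8 + o
168*q(0, D(-3, -5)) = 168*(-8 + 2*(-3)*(5 - 5)) = 168*(-8 + 2*(-3)*0) = 168*(-8 + 0) = 168*(-8) = -1344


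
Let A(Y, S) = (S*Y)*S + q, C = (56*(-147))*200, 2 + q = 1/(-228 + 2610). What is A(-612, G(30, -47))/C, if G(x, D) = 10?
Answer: 145783163/3921724800 ≈ 0.037173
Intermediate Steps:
q = -4763/2382 (q = -2 + 1/(-228 + 2610) = -2 + 1/2382 = -4763/2382 ≈ -1.9996)
C = -1646400 (C = -8232*200 = -1646400)
A(Y, S) = -4763/2382 + Y*S² (A(Y, S) = (S*Y)*S - 4763/2382 = Y*S² - 4763/2382 = -4763/2382 + Y*S²)
A(-612, G(30, -47))/C = (-4763/2382 - 612*10²)/(-1646400) = (-4763/2382 - 612*100)*(-1/1646400) = (-4763/2382 - 61200)*(-1/1646400) = -145783163/2382*(-1/1646400) = 145783163/3921724800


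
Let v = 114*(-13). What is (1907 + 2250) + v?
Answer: 2675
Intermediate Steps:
v = -1482
(1907 + 2250) + v = (1907 + 2250) - 1482 = 4157 - 1482 = 2675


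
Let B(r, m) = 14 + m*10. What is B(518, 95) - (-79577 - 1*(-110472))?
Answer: -29931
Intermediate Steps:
B(r, m) = 14 + 10*m
B(518, 95) - (-79577 - 1*(-110472)) = (14 + 10*95) - (-79577 - 1*(-110472)) = (14 + 950) - (-79577 + 110472) = 964 - 1*30895 = 964 - 30895 = -29931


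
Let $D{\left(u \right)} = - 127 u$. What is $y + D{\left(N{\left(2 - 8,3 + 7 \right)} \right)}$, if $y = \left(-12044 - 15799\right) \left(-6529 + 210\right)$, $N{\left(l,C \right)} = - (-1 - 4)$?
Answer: $175939282$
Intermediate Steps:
$N{\left(l,C \right)} = 5$ ($N{\left(l,C \right)} = \left(-1\right) \left(-5\right) = 5$)
$y = 175939917$ ($y = \left(-27843\right) \left(-6319\right) = 175939917$)
$y + D{\left(N{\left(2 - 8,3 + 7 \right)} \right)} = 175939917 - 635 = 175939282$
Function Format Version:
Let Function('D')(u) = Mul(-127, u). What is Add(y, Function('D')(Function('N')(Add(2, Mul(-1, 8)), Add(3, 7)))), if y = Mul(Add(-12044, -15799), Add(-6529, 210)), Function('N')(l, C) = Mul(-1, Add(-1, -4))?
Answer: 175939282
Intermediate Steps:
Function('N')(l, C) = 5 (Function('N')(l, C) = Mul(-1, -5) = 5)
y = 175939917 (y = Mul(-27843, -6319) = 175939917)
Add(y, Function('D')(Function('N')(Add(2, Mul(-1, 8)), Add(3, 7)))) = Add(175939917, Mul(-127, 5)) = Add(175939917, -635) = 175939282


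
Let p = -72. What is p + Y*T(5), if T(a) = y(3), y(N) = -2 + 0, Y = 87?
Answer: -246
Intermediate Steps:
y(N) = -2
T(a) = -2
p + Y*T(5) = -72 + 87*(-2) = -72 - 174 = -246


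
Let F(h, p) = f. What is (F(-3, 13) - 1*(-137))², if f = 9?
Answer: 21316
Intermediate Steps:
F(h, p) = 9
(F(-3, 13) - 1*(-137))² = (9 - 1*(-137))² = (9 + 137)² = 146² = 21316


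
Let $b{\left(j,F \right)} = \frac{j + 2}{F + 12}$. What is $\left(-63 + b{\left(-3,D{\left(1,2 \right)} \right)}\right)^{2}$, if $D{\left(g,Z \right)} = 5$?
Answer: $\frac{1149184}{289} \approx 3976.4$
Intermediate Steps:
$b{\left(j,F \right)} = \frac{2 + j}{12 + F}$
$\left(-63 + b{\left(-3,D{\left(1,2 \right)} \right)}\right)^{2} = \left(-63 + \frac{2 - 3}{12 + 5}\right)^{2} = \left(-63 + \frac{1}{17} \left(-1\right)\right)^{2} = \left(-63 - \frac{1}{17}\right)^{2} = \left(- \frac{1072}{17}\right)^{2} = \frac{1149184}{289}$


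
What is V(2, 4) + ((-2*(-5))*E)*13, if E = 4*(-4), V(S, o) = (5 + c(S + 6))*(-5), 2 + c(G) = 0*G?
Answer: -2095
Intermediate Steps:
c(G) = -2 (c(G) = -2 + 0*G = -2 + 0 = -2)
V(S, o) = -15 (V(S, o) = (5 - 2)*(-5) = 3*(-5) = -15)
E = -16
V(2, 4) + ((-2*(-5))*E)*13 = -15 + (-2*(-5)*(-16))*13 = -15 + (10*(-16))*13 = -15 - 160*13 = -15 - 2080 = -2095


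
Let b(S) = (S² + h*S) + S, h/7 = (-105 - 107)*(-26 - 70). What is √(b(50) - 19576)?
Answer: √7106174 ≈ 2665.7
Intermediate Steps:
h = 142464 (h = 7*((-105 - 107)*(-26 - 70)) = 7*(-212*(-96)) = 7*20352 = 142464)
b(S) = S² + 142465*S (b(S) = (S² + 142464*S) + S = S² + 142465*S)
√(b(50) - 19576) = √(50*(142465 + 50) - 19576) = √(50*142515 - 19576) = √(7125750 - 19576) = √7106174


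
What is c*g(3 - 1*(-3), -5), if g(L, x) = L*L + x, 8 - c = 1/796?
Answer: 197377/796 ≈ 247.96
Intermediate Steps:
c = 6367/796 (c = 8 - 1/796 = 6367/796 ≈ 7.9987)
g(L, x) = x + L² (g(L, x) = L² + x = x + L²)
c*g(3 - 1*(-3), -5) = 6367*(-5 + (3 - 1*(-3))²)/796 = 6367*(-5 + (3 + 3)²)/796 = 6367*(-5 + 6²)/796 = 6367*(-5 + 36)/796 = (6367/796)*31 = 197377/796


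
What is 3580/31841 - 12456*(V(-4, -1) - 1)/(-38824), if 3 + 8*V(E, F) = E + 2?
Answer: -505503761/1236194984 ≈ -0.40892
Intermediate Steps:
V(E, F) = -1/8 + E/8 (V(E, F) = -3/8 + (E + 2)/8 = -3/8 + (2 + E)/8 = -3/8 + (1/4 + E/8) = -1/8 + E/8)
3580/31841 - 12456*(V(-4, -1) - 1)/(-38824) = 3580/31841 - 12456*((-1/8 + (1/8)*(-4)) - 1)/(-38824) = 3580*(1/31841) - 12456*((-1/8 - 1/2) - 1)*(-1/38824) = 3580/31841 - 12456*(-5/8 - 1)*(-1/38824) = 3580/31841 - 12456*(-13/8)*(-1/38824) = 3580/31841 + 20241*(-1/38824) = 3580/31841 - 20241/38824 = -505503761/1236194984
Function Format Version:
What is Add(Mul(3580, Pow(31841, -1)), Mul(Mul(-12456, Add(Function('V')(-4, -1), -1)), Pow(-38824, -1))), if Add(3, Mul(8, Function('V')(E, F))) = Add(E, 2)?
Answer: Rational(-505503761, 1236194984) ≈ -0.40892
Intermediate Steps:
Function('V')(E, F) = Add(Rational(-1, 8), Mul(Rational(1, 8), E)) (Function('V')(E, F) = Add(Rational(-3, 8), Mul(Rational(1, 8), Add(E, 2))) = Add(Rational(-3, 8), Mul(Rational(1, 8), Add(2, E))) = Add(Rational(-3, 8), Add(Rational(1, 4), Mul(Rational(1, 8), E))) = Add(Rational(-1, 8), Mul(Rational(1, 8), E)))
Add(Mul(3580, Pow(31841, -1)), Mul(Mul(-12456, Add(Function('V')(-4, -1), -1)), Pow(-38824, -1))) = Add(Mul(3580, Pow(31841, -1)), Mul(Mul(-12456, Add(Add(Rational(-1, 8), Mul(Rational(1, 8), -4)), -1)), Pow(-38824, -1))) = Add(Mul(3580, Rational(1, 31841)), Mul(Mul(-12456, Add(Add(Rational(-1, 8), Rational(-1, 2)), -1)), Rational(-1, 38824))) = Add(Rational(3580, 31841), Mul(Mul(-12456, Add(Rational(-5, 8), -1)), Rational(-1, 38824))) = Add(Rational(3580, 31841), Mul(Mul(-12456, Rational(-13, 8)), Rational(-1, 38824))) = Add(Rational(3580, 31841), Mul(20241, Rational(-1, 38824))) = Add(Rational(3580, 31841), Rational(-20241, 38824)) = Rational(-505503761, 1236194984)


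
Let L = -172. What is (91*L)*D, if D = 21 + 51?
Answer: -1126944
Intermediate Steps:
D = 72
(91*L)*D = (91*(-172))*72 = -15652*72 = -1126944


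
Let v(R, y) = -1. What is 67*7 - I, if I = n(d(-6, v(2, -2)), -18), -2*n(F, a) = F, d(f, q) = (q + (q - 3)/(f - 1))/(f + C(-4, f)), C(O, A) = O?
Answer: 65663/140 ≈ 469.02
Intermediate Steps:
d(f, q) = (q + (-3 + q)/(-1 + f))/(-4 + f) (d(f, q) = (q + (q - 3)/(f - 1))/(f - 4) = (q + (-3 + q)/(-1 + f))/(-4 + f))
n(F, a) = -F/2
I = -3/140 (I = -(-3 - 6*(-1))/(2*(4 + (-6)² - 5*(-6))) = -(-3 + 6)/(2*(4 + 36 + 30)) = -3/(2*70) = -3/140 ≈ -0.021429)
67*7 - I = 67*7 - 1*(-3/140) = 469 + 3/140 = 65663/140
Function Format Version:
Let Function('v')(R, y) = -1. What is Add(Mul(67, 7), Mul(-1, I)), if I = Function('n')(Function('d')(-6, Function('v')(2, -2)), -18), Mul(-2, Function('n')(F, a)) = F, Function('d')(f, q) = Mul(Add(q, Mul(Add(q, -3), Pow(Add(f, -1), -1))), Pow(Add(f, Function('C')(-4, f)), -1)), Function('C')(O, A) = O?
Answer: Rational(65663, 140) ≈ 469.02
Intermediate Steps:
Function('d')(f, q) = Mul(Pow(Add(-4, f), -1), Add(q, Mul(Pow(Add(-1, f), -1), Add(-3, q)))) (Function('d')(f, q) = Mul(Add(q, Mul(Add(q, -3), Pow(Add(f, -1), -1))), Pow(Add(f, -4), -1)) = Mul(Add(q, Mul(Add(-3, q), Pow(Add(-1, f), -1))), Pow(Add(-4, f), -1)) = Mul(Add(q, Mul(Pow(Add(-1, f), -1), Add(-3, q))), Pow(Add(-4, f), -1)) = Mul(Pow(Add(-4, f), -1), Add(q, Mul(Pow(Add(-1, f), -1), Add(-3, q)))))
Function('n')(F, a) = Mul(Rational(-1, 2), F)
I = Rational(-3, 140) (I = Mul(Rational(-1, 2), Mul(Pow(Add(4, Pow(-6, 2), Mul(-5, -6)), -1), Add(-3, Mul(-6, -1)))) = Mul(Rational(-1, 2), Mul(Pow(Add(4, 36, 30), -1), Add(-3, 6))) = Mul(Rational(-1, 2), Mul(Pow(70, -1), 3)) = Mul(Rational(-1, 2), Mul(Rational(1, 70), 3)) = Mul(Rational(-1, 2), Rational(3, 70)) = Rational(-3, 140) ≈ -0.021429)
Add(Mul(67, 7), Mul(-1, I)) = Add(Mul(67, 7), Mul(-1, Rational(-3, 140))) = Add(469, Rational(3, 140)) = Rational(65663, 140)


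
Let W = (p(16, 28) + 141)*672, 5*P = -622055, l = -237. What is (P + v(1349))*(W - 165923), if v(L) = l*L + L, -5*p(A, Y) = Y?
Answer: 33178990405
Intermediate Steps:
P = -124411 (P = (⅕)*(-622055) = -124411)
p(A, Y) = -Y/5
v(L) = -236*L (v(L) = -237*L + L = -236*L)
W = 454944/5 (W = (-⅕*28 + 141)*672 = (-28/5 + 141)*672 = (677/5)*672 = 454944/5 ≈ 90989.)
(P + v(1349))*(W - 165923) = (-124411 - 236*1349)*(454944/5 - 165923) = (-124411 - 318364)*(-374671/5) = -442775*(-374671/5) = 33178990405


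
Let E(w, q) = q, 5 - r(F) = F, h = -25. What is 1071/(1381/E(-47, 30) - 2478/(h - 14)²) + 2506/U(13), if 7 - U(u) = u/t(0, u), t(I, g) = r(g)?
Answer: 1629351374/5177967 ≈ 314.67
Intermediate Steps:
r(F) = 5 - F
t(I, g) = 5 - g
U(u) = 7 - u/(5 - u)
1071/(1381/E(-47, 30) - 2478/(h - 14)²) + 2506/U(13) = 1071/(1381/30 - 2478/(-25 - 14)²) + 2506/(((-35 + 8*13)/(-5 + 13))) = 1071/(1381*(1/30) - 2478/((-39)²)) + 2506/(((-35 + 104)/8)) = 1071/(1381/30 - 2478/1521) + 2506/(((⅛)*69)) = 1071/(1381/30 - 2478*1/1521) + 2506/(69/8) = 1071/(1381/30 - 826/507) + 2506*(8/69) = 1071/(75043/1690) + 20048/69 = 1071*(1690/75043) + 20048/69 = 1809990/75043 + 20048/69 = 1629351374/5177967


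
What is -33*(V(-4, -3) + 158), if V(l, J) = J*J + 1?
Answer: -5544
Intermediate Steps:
V(l, J) = 1 + J² (V(l, J) = J² + 1 = 1 + J²)
-33*(V(-4, -3) + 158) = -33*((1 + (-3)²) + 158) = -33*((1 + 9) + 158) = -33*(10 + 158) = -33*168 = -5544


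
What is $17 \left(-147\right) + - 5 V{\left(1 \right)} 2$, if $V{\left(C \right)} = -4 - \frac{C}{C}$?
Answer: $-2449$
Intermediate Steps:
$V{\left(C \right)} = -5$ ($V{\left(C \right)} = -4 - 1 = -5$)
$17 \left(-147\right) + - 5 V{\left(1 \right)} 2 = 17 \left(-147\right) + \left(-5\right) \left(-5\right) 2 = -2499 + 25 \cdot 2 = -2499 + 50 = -2449$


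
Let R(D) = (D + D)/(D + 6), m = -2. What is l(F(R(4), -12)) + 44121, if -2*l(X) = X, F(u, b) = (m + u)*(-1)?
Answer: 220602/5 ≈ 44120.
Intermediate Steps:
R(D) = 2*D/(6 + D) (R(D) = (2*D)/(6 + D) = 2*D/(6 + D))
F(u, b) = 2 - u (F(u, b) = (-2 + u)*(-1) = 2 - u)
l(X) = -X/2
l(F(R(4), -12)) + 44121 = -(2 - 2*4/(6 + 4))/2 + 44121 = -(2 - 2*4/10)/2 + 44121 = -(2 - 1*⅘)/2 + 44121 = -(2 - ⅘)/2 + 44121 = -½*6/5 + 44121 = -⅗ + 44121 = 220602/5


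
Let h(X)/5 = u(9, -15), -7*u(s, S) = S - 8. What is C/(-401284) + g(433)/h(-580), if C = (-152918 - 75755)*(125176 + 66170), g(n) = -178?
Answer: 2515700671903/23073830 ≈ 1.0903e+5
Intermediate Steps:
u(s, S) = 8/7 - S/7 (u(s, S) = -(S - 8)/7 = -(-8 + S)/7 = 8/7 - S/7)
h(X) = 115/7 (h(X) = 5*(8/7 - ⅐*(-15)) = 5*(8/7 + 15/7) = 5*(23/7) = 115/7)
C = -43755663858 (C = -228673*191346 = -43755663858)
C/(-401284) + g(433)/h(-580) = -43755663858/(-401284) - 178/115/7 = -43755663858*(-1/401284) - 178*7/115 = 21877831929/200642 - 1246/115 = 2515700671903/23073830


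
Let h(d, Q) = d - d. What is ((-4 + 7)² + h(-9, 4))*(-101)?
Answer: -909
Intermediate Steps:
h(d, Q) = 0
((-4 + 7)² + h(-9, 4))*(-101) = ((-4 + 7)² + 0)*(-101) = (3² + 0)*(-101) = (9 + 0)*(-101) = 9*(-101) = -909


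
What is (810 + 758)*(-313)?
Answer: -490784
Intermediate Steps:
(810 + 758)*(-313) = 1568*(-313) = -490784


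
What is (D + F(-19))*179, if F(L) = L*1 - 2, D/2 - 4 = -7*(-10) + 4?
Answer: 24165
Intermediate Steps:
D = 156 (D = 8 + 2*(-7*(-10) + 4) = 8 + 2*(70 + 4) = 8 + 2*74 = 8 + 148 = 156)
F(L) = -2 + L (F(L) = L - 2 = -2 + L)
(D + F(-19))*179 = (156 + (-2 - 19))*179 = (156 - 21)*179 = 135*179 = 24165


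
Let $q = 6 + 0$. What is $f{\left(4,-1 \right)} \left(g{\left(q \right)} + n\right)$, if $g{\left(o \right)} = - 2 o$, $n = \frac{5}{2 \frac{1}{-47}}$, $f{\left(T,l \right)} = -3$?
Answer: $\frac{777}{2} \approx 388.5$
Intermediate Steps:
$q = 6$
$n = - \frac{235}{2}$ ($n = \frac{5}{2 \left(- \frac{1}{47}\right)} = \frac{5}{- \frac{2}{47}} = 5 \left(- \frac{47}{2}\right) = - \frac{235}{2} \approx -117.5$)
$f{\left(4,-1 \right)} \left(g{\left(q \right)} + n\right) = - 3 \left(\left(-2\right) 6 - \frac{235}{2}\right) = - 3 \left(-12 - \frac{235}{2}\right) = \left(-3\right) \left(- \frac{259}{2}\right) = \frac{777}{2}$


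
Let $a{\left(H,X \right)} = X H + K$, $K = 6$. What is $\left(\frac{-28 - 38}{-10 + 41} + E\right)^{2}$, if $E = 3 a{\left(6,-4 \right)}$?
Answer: $\frac{3027600}{961} \approx 3150.5$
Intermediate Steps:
$a{\left(H,X \right)} = 6 + H X$ ($a{\left(H,X \right)} = X H + 6 = H X + 6 = 6 + H X$)
$E = -54$ ($E = 3 \left(6 + 6 \left(-4\right)\right) = 3 \left(6 - 24\right) = 3 \left(-18\right) = -54$)
$\left(\frac{-28 - 38}{-10 + 41} + E\right)^{2} = \left(\frac{-28 - 38}{-10 + 41} - 54\right)^{2} = \left(- \frac{66}{31} - 54\right)^{2} = \left(- \frac{1740}{31}\right)^{2} = \frac{3027600}{961}$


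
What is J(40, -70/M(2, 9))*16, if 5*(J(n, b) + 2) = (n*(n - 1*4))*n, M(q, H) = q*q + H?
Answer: 184288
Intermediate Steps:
M(q, H) = H + q**2 (M(q, H) = q**2 + H = H + q**2)
J(n, b) = -2 + n**2*(-4 + n)/5 (J(n, b) = -2 + ((n*(n - 1*4))*n)/5 = -2 + ((n*(n - 4))*n)/5 = -2 + ((n*(-4 + n))*n)/5 = -2 + (n**2*(-4 + n))/5 = -2 + n**2*(-4 + n)/5)
J(40, -70/M(2, 9))*16 = (-2 - 4/5*40**2 + (1/5)*40**3)*16 = (-2 - 4/5*1600 + (1/5)*64000)*16 = (-2 - 1280 + 12800)*16 = 11518*16 = 184288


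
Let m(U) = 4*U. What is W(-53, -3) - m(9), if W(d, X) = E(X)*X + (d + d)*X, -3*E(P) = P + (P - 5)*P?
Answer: 303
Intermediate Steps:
E(P) = -P/3 - P*(-5 + P)/3 (E(P) = -(P + (P - 5)*P)/3 = -(P + (-5 + P)*P)/3 = -(P + P*(-5 + P))/3 = -P/3 - P*(-5 + P)/3)
W(d, X) = 2*X*d + X**2*(4 - X)/3 (W(d, X) = (X*(4 - X)/3)*X + (d + d)*X = X**2*(4 - X)/3 + (2*d)*X = X**2*(4 - X)/3 + 2*X*d = 2*X*d + X**2*(4 - X)/3)
W(-53, -3) - m(9) = -1/3*(-3)*(-6*(-53) - 3*(-4 - 3)) - 4*9 = -1/3*(-3)*(318 - 3*(-7)) - 1*36 = -1/3*(-3)*(318 + 21) - 36 = -1/3*(-3)*339 - 36 = 339 - 36 = 303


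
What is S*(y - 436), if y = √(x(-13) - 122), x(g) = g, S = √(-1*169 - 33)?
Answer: I*√202*(-436 + 3*I*√15) ≈ -165.14 - 6196.7*I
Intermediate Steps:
S = I*√202 (S = √(-169 - 33) = √(-202) = I*√202 ≈ 14.213*I)
y = 3*I*√15 (y = √(-13 - 122) = √(-135) = 3*I*√15 ≈ 11.619*I)
S*(y - 436) = (I*√202)*(3*I*√15 - 436) = (I*√202)*(-436 + 3*I*√15) = I*√202*(-436 + 3*I*√15)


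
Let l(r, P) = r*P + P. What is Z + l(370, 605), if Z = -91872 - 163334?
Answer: -30751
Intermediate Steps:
l(r, P) = P + P*r (l(r, P) = P*r + P = P + P*r)
Z = -255206
Z + l(370, 605) = -255206 + 605*(1 + 370) = -255206 + 605*371 = -255206 + 224455 = -30751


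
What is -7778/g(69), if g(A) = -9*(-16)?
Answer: -3889/72 ≈ -54.014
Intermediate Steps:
g(A) = 144
-7778/g(69) = -7778/144 = -7778*1/144 = -3889/72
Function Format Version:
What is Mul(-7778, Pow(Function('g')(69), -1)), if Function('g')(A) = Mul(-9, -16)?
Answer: Rational(-3889, 72) ≈ -54.014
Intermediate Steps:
Function('g')(A) = 144
Mul(-7778, Pow(Function('g')(69), -1)) = Mul(-7778, Pow(144, -1)) = Mul(-7778, Rational(1, 144)) = Rational(-3889, 72)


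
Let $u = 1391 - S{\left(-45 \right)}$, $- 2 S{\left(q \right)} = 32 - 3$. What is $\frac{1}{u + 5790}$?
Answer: $\frac{2}{14391} \approx 0.00013898$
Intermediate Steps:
$S{\left(q \right)} = - \frac{29}{2}$ ($S{\left(q \right)} = - \frac{32 - 3}{2} = \left(- \frac{1}{2}\right) 29 = - \frac{29}{2}$)
$u = \frac{2811}{2}$ ($u = 1391 - - \frac{29}{2} = 1391 + \frac{29}{2} = \frac{2811}{2} \approx 1405.5$)
$\frac{1}{u + 5790} = \frac{1}{\frac{2811}{2} + 5790} = \frac{1}{\frac{14391}{2}} = \frac{2}{14391}$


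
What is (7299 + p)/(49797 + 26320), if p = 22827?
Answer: 30126/76117 ≈ 0.39579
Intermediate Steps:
(7299 + p)/(49797 + 26320) = (7299 + 22827)/(49797 + 26320) = 30126/76117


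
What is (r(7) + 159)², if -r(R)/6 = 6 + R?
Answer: 6561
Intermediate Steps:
r(R) = -36 - 6*R (r(R) = -6*(6 + R) = -36 - 6*R)
(r(7) + 159)² = ((-36 - 6*7) + 159)² = ((-36 - 42) + 159)² = (-78 + 159)² = 81² = 6561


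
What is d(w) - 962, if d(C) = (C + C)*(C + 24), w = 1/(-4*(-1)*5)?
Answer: -191919/200 ≈ -959.59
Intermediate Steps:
w = 1/20 (w = 1/(4*5) = 1/20 ≈ 0.050000)
d(C) = 2*C*(24 + C) (d(C) = (2*C)*(24 + C) = 2*C*(24 + C))
d(w) - 962 = 2*(1/20)*(24 + 1/20) - 962 = 2*(1/20)*(481/20) - 962 = 481/200 - 962 = -191919/200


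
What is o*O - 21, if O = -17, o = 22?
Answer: -395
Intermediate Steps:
o*O - 21 = 22*(-17) - 21 = -374 - 21 = -395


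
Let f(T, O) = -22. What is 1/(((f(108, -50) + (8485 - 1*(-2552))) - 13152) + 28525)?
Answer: 1/26388 ≈ 3.7896e-5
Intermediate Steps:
1/(((f(108, -50) + (8485 - 1*(-2552))) - 13152) + 28525) = 1/(((-22 + (8485 - 1*(-2552))) - 13152) + 28525) = 1/(((-22 + (8485 + 2552)) - 13152) + 28525) = 1/(((-22 + 11037) - 13152) + 28525) = 1/((11015 - 13152) + 28525) = 1/(-2137 + 28525) = 1/26388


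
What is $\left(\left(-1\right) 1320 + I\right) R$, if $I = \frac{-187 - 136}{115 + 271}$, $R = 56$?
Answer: $- \frac{14275604}{193} \approx -73967.0$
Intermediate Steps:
$I = - \frac{323}{386} \approx -0.83679$
$\left(\left(-1\right) 1320 + I\right) R = \left(\left(-1\right) 1320 - \frac{323}{386}\right) 56 = \left(-1320 - \frac{323}{386}\right) 56 = \left(- \frac{509843}{386}\right) 56 = - \frac{14275604}{193}$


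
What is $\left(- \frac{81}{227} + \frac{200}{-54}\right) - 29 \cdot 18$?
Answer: $- \frac{3224225}{6129} \approx -526.06$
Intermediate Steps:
$\left(- \frac{81}{227} + \frac{200}{-54}\right) - 29 \cdot 18 = \left(\left(-81\right) \frac{1}{227} + 200 \left(- \frac{1}{54}\right)\right) - 522 = \left(- \frac{81}{227} - \frac{100}{27}\right) - 522 = - \frac{24887}{6129} - 522 = - \frac{3224225}{6129}$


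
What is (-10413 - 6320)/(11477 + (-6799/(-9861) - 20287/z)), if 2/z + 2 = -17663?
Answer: -330008226/3534111503147 ≈ -9.3378e-5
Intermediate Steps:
z = -2/17665 (z = 2/(-2 - 17663) = 2/(-17665) = 2*(-1/17665) = -2/17665 ≈ -0.00011322)
(-10413 - 6320)/(11477 + (-6799/(-9861) - 20287/z)) = (-10413 - 6320)/(11477 + (-6799/(-9861) - 20287/(-2/17665))) = -16733/(11477 + (-6799*(-1/9861) - 20287*(-17665/2))) = -16733/(11477 + (6799/9861 + 358369855/2)) = -16733/(11477 + 3533885153753/19722) = -16733/3534111503147/19722 = -16733*19722/3534111503147 = -330008226/3534111503147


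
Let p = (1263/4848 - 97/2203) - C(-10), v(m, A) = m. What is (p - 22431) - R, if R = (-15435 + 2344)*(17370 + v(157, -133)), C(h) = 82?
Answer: 816758473736023/3560048 ≈ 2.2942e+8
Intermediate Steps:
R = -229445957 (R = (-15435 + 2344)*(17370 + 157) = -13091*17527 = -229445957)
p = -291153225/3560048 (p = (1263/4848 - 97/2203) - 1*82 = (1263*(1/4848) - 97*1/2203) - 82 = (421/1616 - 97/2203) - 82 = 770711/3560048 - 82 = -291153225/3560048 ≈ -81.783)
(p - 22431) - R = (-291153225/3560048 - 22431) - 1*(-229445957) = -80146589913/3560048 + 229445957 = 816758473736023/3560048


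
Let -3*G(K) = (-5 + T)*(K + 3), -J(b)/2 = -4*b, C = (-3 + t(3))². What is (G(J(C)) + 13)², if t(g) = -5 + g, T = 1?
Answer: 724201/9 ≈ 80467.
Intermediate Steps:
C = 25 (C = (-3 + (-5 + 3))² = (-3 - 2)² = (-5)² = 25)
J(b) = 8*b (J(b) = -(-8)*b = 8*b)
G(K) = 4 + 4*K/3 (G(K) = -(-5 + 1)*(K + 3)/3 = -(-4)*(3 + K)/3 = -(-12 - 4*K)/3 = 4 + 4*K/3)
(G(J(C)) + 13)² = ((4 + 4*(8*25)/3) + 13)² = ((4 + (4/3)*200) + 13)² = ((4 + 800/3) + 13)² = (812/3 + 13)² = (851/3)² = 724201/9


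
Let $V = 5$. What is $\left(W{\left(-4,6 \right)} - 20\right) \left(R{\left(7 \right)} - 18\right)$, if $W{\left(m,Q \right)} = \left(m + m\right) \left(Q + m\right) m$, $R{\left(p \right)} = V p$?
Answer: $748$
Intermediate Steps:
$R{\left(p \right)} = 5 p$
$W{\left(m,Q \right)} = 2 m^{2} \left(Q + m\right)$ ($W{\left(m,Q \right)} = 2 m \left(Q + m\right) m = 2 m^{2} \left(Q + m\right)$)
$\left(W{\left(-4,6 \right)} - 20\right) \left(R{\left(7 \right)} - 18\right) = \left(2 \left(-4\right)^{2} \left(6 - 4\right) - 20\right) \left(5 \cdot 7 - 18\right) = \left(2 \cdot 16 \cdot 2 - 20\right) \left(35 - 18\right) = \left(64 - 20\right) 17 = 44 \cdot 17 = 748$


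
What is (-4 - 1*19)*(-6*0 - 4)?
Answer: 92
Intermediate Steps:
(-4 - 1*19)*(-6*0 - 4) = (-4 - 19)*(0 - 4) = -23*(-4) = 92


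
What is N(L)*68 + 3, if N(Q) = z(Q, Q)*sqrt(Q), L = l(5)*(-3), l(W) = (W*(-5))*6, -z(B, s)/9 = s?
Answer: 3 - 4131000*sqrt(2) ≈ -5.8421e+6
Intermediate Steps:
z(B, s) = -9*s
l(W) = -30*W (l(W) = -5*W*6 = -30*W)
L = 450 (L = -30*5*(-3) = -150*(-3) = 450)
N(Q) = -9*Q**(3/2) (N(Q) = (-9*Q)*sqrt(Q) = -9*Q**(3/2))
N(L)*68 + 3 = -60750*sqrt(2)*68 + 3 = -4131000*sqrt(2) + 3 = 3 - 4131000*sqrt(2)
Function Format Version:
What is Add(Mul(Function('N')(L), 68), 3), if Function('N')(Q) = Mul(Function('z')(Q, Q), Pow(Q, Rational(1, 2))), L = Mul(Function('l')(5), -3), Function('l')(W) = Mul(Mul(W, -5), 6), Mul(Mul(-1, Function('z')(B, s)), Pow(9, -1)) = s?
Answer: Add(3, Mul(-4131000, Pow(2, Rational(1, 2)))) ≈ -5.8421e+6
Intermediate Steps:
Function('z')(B, s) = Mul(-9, s)
Function('l')(W) = Mul(-30, W) (Function('l')(W) = Mul(Mul(-5, W), 6) = Mul(-30, W))
L = 450 (L = Mul(Mul(-30, 5), -3) = Mul(-150, -3) = 450)
Function('N')(Q) = Mul(-9, Pow(Q, Rational(3, 2))) (Function('N')(Q) = Mul(Mul(-9, Q), Pow(Q, Rational(1, 2))) = Mul(-9, Pow(Q, Rational(3, 2))))
Add(Mul(Function('N')(L), 68), 3) = Add(Mul(Mul(-9, Pow(450, Rational(3, 2))), 68), 3) = Add(Mul(Mul(-9, Mul(6750, Pow(2, Rational(1, 2)))), 68), 3) = Add(Mul(Mul(-60750, Pow(2, Rational(1, 2))), 68), 3) = Add(Mul(-4131000, Pow(2, Rational(1, 2))), 3) = Add(3, Mul(-4131000, Pow(2, Rational(1, 2))))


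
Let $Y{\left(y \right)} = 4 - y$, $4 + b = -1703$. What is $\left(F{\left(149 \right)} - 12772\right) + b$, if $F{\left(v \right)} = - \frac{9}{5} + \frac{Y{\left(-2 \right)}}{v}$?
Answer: $- \frac{10788166}{745} \approx -14481.0$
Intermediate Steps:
$b = -1707$ ($b = -4 - 1703 = -1707$)
$F{\left(v \right)} = - \frac{9}{5} + \frac{6}{v}$ ($F{\left(v \right)} = - \frac{9}{5} + \frac{4 - -2}{v} = \left(-9\right) \frac{1}{5} + \frac{4 + 2}{v} = - \frac{9}{5} + \frac{6}{v}$)
$\left(F{\left(149 \right)} - 12772\right) + b = \left(\left(- \frac{9}{5} + \frac{6}{149}\right) - 12772\right) - 1707 = \left(- \frac{1311}{745} - 12772\right) - 1707 = - \frac{9516451}{745} - 1707 = - \frac{10788166}{745}$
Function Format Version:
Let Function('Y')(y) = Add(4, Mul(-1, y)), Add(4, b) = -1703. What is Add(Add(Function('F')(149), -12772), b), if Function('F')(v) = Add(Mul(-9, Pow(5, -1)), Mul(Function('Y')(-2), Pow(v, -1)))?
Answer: Rational(-10788166, 745) ≈ -14481.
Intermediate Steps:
b = -1707 (b = Add(-4, -1703) = -1707)
Function('F')(v) = Add(Rational(-9, 5), Mul(6, Pow(v, -1))) (Function('F')(v) = Add(Mul(-9, Pow(5, -1)), Mul(Add(4, Mul(-1, -2)), Pow(v, -1))) = Add(Mul(-9, Rational(1, 5)), Mul(Add(4, 2), Pow(v, -1))) = Add(Rational(-9, 5), Mul(6, Pow(v, -1))))
Add(Add(Function('F')(149), -12772), b) = Add(Add(Add(Rational(-9, 5), Mul(6, Pow(149, -1))), -12772), -1707) = Add(Add(Add(Rational(-9, 5), Mul(6, Rational(1, 149))), -12772), -1707) = Add(Add(Add(Rational(-9, 5), Rational(6, 149)), -12772), -1707) = Add(Add(Rational(-1311, 745), -12772), -1707) = Add(Rational(-9516451, 745), -1707) = Rational(-10788166, 745)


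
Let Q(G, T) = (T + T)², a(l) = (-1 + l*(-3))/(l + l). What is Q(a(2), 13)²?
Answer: 456976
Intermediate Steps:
a(l) = (-1 - 3*l)/(2*l) (a(l) = (-1 - 3*l)/((2*l)) = (-1 - 3*l)*(1/(2*l)) = (-1 - 3*l)/(2*l))
Q(G, T) = 4*T² (Q(G, T) = (2*T)² = 4*T²)
Q(a(2), 13)² = (4*13²)² = (4*169)² = 676² = 456976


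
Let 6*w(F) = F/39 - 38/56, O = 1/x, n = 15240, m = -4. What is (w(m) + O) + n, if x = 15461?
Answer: 1543806011599/101300472 ≈ 15240.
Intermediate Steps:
O = 1/15461 ≈ 6.4679e-5
w(F) = -19/168 + F/234 (w(F) = (F/39 - 38/56)/6 = (F*(1/39) - 38*1/56)/6 = (F/39 - 19/28)/6 = (-19/28 + F/39)/6 = -19/168 + F/234)
(w(m) + O) + n = ((-19/168 + (1/234)*(-4)) + 1/15461) + 15240 = ((-19/168 - 2/117) + 1/15461) + 15240 = (-853/6552 + 1/15461) + 15240 = -13181681/101300472 + 15240 = 1543806011599/101300472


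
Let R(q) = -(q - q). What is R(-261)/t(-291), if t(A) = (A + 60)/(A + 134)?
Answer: 0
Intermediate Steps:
t(A) = (60 + A)/(134 + A)
R(q) = 0 (R(q) = -1*0 = 0)
R(-261)/t(-291) = 0/(((60 - 291)/(134 - 291))) = 0/((-231/(-157))) = 0/((-1/157*(-231))) = 0/(231/157) = 0*(157/231) = 0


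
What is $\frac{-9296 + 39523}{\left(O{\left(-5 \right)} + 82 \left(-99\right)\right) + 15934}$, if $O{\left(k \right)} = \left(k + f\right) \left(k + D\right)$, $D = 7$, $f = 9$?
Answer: $\frac{30227}{7824} \approx 3.8634$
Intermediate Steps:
$O{\left(k \right)} = \left(7 + k\right) \left(9 + k\right)$ ($O{\left(k \right)} = \left(k + 9\right) \left(k + 7\right) = \left(9 + k\right) \left(7 + k\right) = \left(7 + k\right) \left(9 + k\right)$)
$\frac{-9296 + 39523}{\left(O{\left(-5 \right)} + 82 \left(-99\right)\right) + 15934} = \frac{-9296 + 39523}{\left(\left(63 + \left(-5\right)^{2} + 16 \left(-5\right)\right) + 82 \left(-99\right)\right) + 15934} = \frac{30227}{\left(\left(63 + 25 - 80\right) - 8118\right) + 15934} = \frac{30227}{\left(8 - 8118\right) + 15934} = \frac{30227}{-8110 + 15934} = \frac{30227}{7824}$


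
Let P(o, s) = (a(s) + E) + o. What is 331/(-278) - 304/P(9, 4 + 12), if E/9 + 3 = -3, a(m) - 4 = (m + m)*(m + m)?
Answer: -409885/273274 ≈ -1.4999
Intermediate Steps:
a(m) = 4 + 4*m² (a(m) = 4 + (m + m)*(m + m) = 4 + (2*m)*(2*m) = 4 + 4*m²)
E = -54 (E = -27 + 9*(-3) = -27 - 27 = -54)
P(o, s) = -50 + o + 4*s² (P(o, s) = ((4 + 4*s²) - 54) + o = (-50 + 4*s²) + o = -50 + o + 4*s²)
331/(-278) - 304/P(9, 4 + 12) = 331/(-278) - 304/(-50 + 9 + 4*(4 + 12)²) = 331*(-1/278) - 304/(-50 + 9 + 4*16²) = -331/278 - 304/(-50 + 9 + 4*256) = -331/278 - 304/(-50 + 9 + 1024) = -331/278 - 304/983 = -409885/273274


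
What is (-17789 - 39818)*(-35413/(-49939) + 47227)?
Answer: -135866372533562/49939 ≈ -2.7206e+9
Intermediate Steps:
(-17789 - 39818)*(-35413/(-49939) + 47227) = -57607*(-35413*(-1/49939) + 47227) = -57607*(35413/49939 + 47227) = -57607*2358504566/49939 = -135866372533562/49939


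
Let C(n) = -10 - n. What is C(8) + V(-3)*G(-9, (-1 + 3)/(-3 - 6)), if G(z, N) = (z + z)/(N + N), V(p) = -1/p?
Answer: -9/2 ≈ -4.5000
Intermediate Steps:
G(z, N) = z/N (G(z, N) = (2*z)/((2*N)) = (2*z)*(1/(2*N)) = z/N)
C(8) + V(-3)*G(-9, (-1 + 3)/(-3 - 6)) = (-10 - 1*8) + (-1/(-3))*(-9*(-3 - 6)/(-1 + 3)) = (-10 - 8) + (-1*(-⅓))*(-9/(2/(-9))) = -18 + (-9/(2*(-⅑)))/3 = -18 + (-9/(-2/9))/3 = -18 + (-9*(-9/2))/3 = -18 + (⅓)*(81/2) = -18 + 27/2 = -9/2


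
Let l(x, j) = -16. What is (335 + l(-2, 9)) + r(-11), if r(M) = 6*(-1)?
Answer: 313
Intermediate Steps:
r(M) = -6
(335 + l(-2, 9)) + r(-11) = (335 - 16) - 6 = 319 - 6 = 313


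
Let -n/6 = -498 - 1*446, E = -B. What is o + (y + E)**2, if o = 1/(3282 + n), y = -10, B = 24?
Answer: 10341577/8946 ≈ 1156.0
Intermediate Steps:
E = -24 (E = -1*24 = -24)
n = 5664 (n = -6*(-498 - 1*446) = -6*(-498 - 446) = -6*(-944) = 5664)
o = 1/8946 (o = 1/(3282 + 5664) = 1/8946 ≈ 0.00011178)
o + (y + E)**2 = 1/8946 + (-10 - 24)**2 = 1/8946 + (-34)**2 = 1/8946 + 1156 = 10341577/8946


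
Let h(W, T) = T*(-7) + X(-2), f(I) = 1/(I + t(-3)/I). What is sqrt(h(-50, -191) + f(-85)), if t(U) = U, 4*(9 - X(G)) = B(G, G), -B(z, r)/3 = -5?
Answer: sqrt(70007500579)/7222 ≈ 36.637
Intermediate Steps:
B(z, r) = 15 (B(z, r) = -3*(-5) = 15)
X(G) = 21/4 (X(G) = 9 - 1/4*15 = 9 - 15/4 = 21/4)
f(I) = 1/(I - 3/I)
h(W, T) = 21/4 - 7*T (h(W, T) = T*(-7) + 21/4 = -7*T + 21/4 = 21/4 - 7*T)
sqrt(h(-50, -191) + f(-85)) = sqrt((21/4 - 7*(-191)) - 85/(-3 + (-85)**2)) = sqrt((21/4 + 1337) - 85/(-3 + 7225)) = sqrt(5369/4 - 85/7222) = sqrt(19387289/14444) = sqrt(70007500579)/7222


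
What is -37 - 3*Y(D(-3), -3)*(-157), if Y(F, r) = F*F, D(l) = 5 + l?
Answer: 1847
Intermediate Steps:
Y(F, r) = F²
-37 - 3*Y(D(-3), -3)*(-157) = -37 - 3*(5 - 3)²*(-157) = -37 - 3*2²*(-157) = -37 - 3*4*(-157) = -37 - 12*(-157) = -37 + 1884 = 1847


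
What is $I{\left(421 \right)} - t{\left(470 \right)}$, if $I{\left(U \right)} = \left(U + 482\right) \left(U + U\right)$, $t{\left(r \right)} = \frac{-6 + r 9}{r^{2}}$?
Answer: $\frac{41989002294}{55225} \approx 7.6033 \cdot 10^{5}$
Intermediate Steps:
$t{\left(r \right)} = \frac{-6 + 9 r}{r^{2}}$
$I{\left(U \right)} = 2 U \left(482 + U\right)$ ($I{\left(U \right)} = \left(482 + U\right) 2 U = 2 U \left(482 + U\right)$)
$I{\left(421 \right)} - t{\left(470 \right)} = 2 \cdot 421 \left(482 + 421\right) - \frac{3 \left(-2 + 3 \cdot 470\right)}{220900} = 2 \cdot 421 \cdot 903 - 3 \cdot \frac{1}{220900} \left(-2 + 1410\right) = 760326 - 3 \cdot \frac{1}{220900} \cdot 1408 = 760326 - \frac{1056}{55225} = \frac{41989002294}{55225}$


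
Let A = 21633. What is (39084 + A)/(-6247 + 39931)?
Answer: 20239/11228 ≈ 1.8025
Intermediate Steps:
(39084 + A)/(-6247 + 39931) = (39084 + 21633)/(-6247 + 39931) = 60717/33684 = 60717*(1/33684) = 20239/11228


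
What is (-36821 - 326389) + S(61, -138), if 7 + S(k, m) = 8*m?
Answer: -364321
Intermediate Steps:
S(k, m) = -7 + 8*m
(-36821 - 326389) + S(61, -138) = (-36821 - 326389) + (-7 + 8*(-138)) = -363210 + (-7 - 1104) = -363210 - 1111 = -364321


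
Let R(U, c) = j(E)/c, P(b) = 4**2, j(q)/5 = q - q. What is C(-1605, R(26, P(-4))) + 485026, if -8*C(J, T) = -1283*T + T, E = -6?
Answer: 485026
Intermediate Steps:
j(q) = 0 (j(q) = 5*(q - q) = 5*0 = 0)
P(b) = 16
R(U, c) = 0 (R(U, c) = 0/c = 0)
C(J, T) = 641*T/4 (C(J, T) = -(-1283*T + T)/8 = -(-641)*T/4 = 641*T/4)
C(-1605, R(26, P(-4))) + 485026 = (641/4)*0 + 485026 = 0 + 485026 = 485026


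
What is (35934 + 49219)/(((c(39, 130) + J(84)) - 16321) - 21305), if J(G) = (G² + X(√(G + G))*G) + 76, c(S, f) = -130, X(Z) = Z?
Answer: -1597871/573924 - 35063*√42/2295696 ≈ -2.8831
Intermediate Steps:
J(G) = 76 + G² + √2*G^(3/2) (J(G) = (G² + √(G + G)*G) + 76 = (G² + √(2*G)*G) + 76 = (G² + (√2*√G)*G) + 76 = (G² + √2*G^(3/2)) + 76 = 76 + G² + √2*G^(3/2))
(35934 + 49219)/(((c(39, 130) + J(84)) - 16321) - 21305) = (35934 + 49219)/(((-130 + (76 + 84² + √2*84^(3/2))) - 16321) - 21305) = 85153/(((-130 + (76 + 7056 + √2*(168*√21))) - 16321) - 21305) = 85153/(((-130 + (76 + 7056 + 168*√42)) - 16321) - 21305) = 85153/(((-130 + (7132 + 168*√42)) - 16321) - 21305) = 85153/(((7002 + 168*√42) - 16321) - 21305) = 85153/((-9319 + 168*√42) - 21305) = 85153/(-30624 + 168*√42)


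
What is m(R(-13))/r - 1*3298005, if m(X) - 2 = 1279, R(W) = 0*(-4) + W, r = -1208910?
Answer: -1328997075277/402970 ≈ -3.2980e+6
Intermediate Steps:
R(W) = W (R(W) = 0 + W = W)
m(X) = 1281 (m(X) = 2 + 1279 = 1281)
m(R(-13))/r - 1*3298005 = 1281/(-1208910) - 1*3298005 = 1281*(-1/1208910) - 3298005 = -427/402970 - 3298005 = -1328997075277/402970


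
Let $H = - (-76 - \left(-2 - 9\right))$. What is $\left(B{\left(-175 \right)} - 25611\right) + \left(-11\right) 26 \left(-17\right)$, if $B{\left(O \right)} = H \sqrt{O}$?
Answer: $-20749 + 325 i \sqrt{7} \approx -20749.0 + 859.87 i$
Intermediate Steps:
$H = 65$ ($H = - (-76 - -11) = - (-76 + \left(-11 + 22\right)) = - (-76 + 11) = \left(-1\right) \left(-65\right) = 65$)
$B{\left(O \right)} = 65 \sqrt{O}$
$\left(B{\left(-175 \right)} - 25611\right) + \left(-11\right) 26 \left(-17\right) = \left(65 \sqrt{-175} - 25611\right) + \left(-11\right) 26 \left(-17\right) = \left(65 \cdot 5 i \sqrt{7} - 25611\right) - -4862 = \left(325 i \sqrt{7} - 25611\right) + 4862 = \left(-25611 + 325 i \sqrt{7}\right) + 4862 = -20749 + 325 i \sqrt{7}$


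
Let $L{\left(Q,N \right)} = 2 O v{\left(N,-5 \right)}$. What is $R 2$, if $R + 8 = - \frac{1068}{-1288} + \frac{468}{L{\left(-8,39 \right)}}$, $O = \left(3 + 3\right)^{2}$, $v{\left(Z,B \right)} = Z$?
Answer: $- \frac{6766}{483} \approx -14.008$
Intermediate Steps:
$O = 36$ ($O = 6^{2} = 36$)
$L{\left(Q,N \right)} = 72 N$ ($L{\left(Q,N \right)} = 2 \cdot 36 N = 72 N$)
$R = - \frac{3383}{483}$ ($R = -8 + \left(- \frac{1068}{-1288} + \frac{468}{72 \cdot 39}\right) = -8 + \left(\left(-1068\right) \left(- \frac{1}{1288}\right) + \frac{468}{2808}\right) = -8 + \left(\frac{267}{322} + 468 \cdot \frac{1}{2808}\right) = -8 + \left(\frac{267}{322} + \frac{1}{6}\right) = -8 + \frac{481}{483} = - \frac{3383}{483} \approx -7.0041$)
$R 2 = \left(- \frac{3383}{483}\right) 2 = - \frac{6766}{483}$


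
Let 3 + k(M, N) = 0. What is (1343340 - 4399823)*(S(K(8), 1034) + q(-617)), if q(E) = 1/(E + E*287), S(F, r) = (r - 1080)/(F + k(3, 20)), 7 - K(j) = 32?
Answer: -6245913841051/1243872 ≈ -5.0213e+6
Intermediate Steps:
k(M, N) = -3 (k(M, N) = -3 + 0 = -3)
K(j) = -25 (K(j) = 7 - 1*32 = 7 - 32 = -25)
S(F, r) = (-1080 + r)/(-3 + F) (S(F, r) = (r - 1080)/(F - 3) = (-1080 + r)/(-3 + F))
q(E) = 1/(288*E) (q(E) = 1/(E + 287*E) = 1/(288*E))
(1343340 - 4399823)*(S(K(8), 1034) + q(-617)) = (1343340 - 4399823)*((-1080 + 1034)/(-3 - 25) + (1/288)/(-617)) = -3056483*(-46/(-28) + (1/288)*(-1/617)) = -3056483*(-1/28*(-46) - 1/177696) = -3056483*(23/14 - 1/177696) = -3056483*2043497/1243872 = -6245913841051/1243872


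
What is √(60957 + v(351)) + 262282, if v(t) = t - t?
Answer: 262282 + 3*√6773 ≈ 2.6253e+5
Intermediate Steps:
v(t) = 0
√(60957 + v(351)) + 262282 = √(60957 + 0) + 262282 = √60957 + 262282 = 3*√6773 + 262282 = 262282 + 3*√6773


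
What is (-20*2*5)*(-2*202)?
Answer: 80800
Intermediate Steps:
(-20*2*5)*(-2*202) = -40*5*(-404) = -200*(-404) = 80800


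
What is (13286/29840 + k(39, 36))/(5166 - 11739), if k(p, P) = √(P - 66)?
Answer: -949/14009880 - I*√30/6573 ≈ -6.7738e-5 - 0.00083329*I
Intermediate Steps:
k(p, P) = √(-66 + P)
(13286/29840 + k(39, 36))/(5166 - 11739) = (13286/29840 + √(-66 + 36))/(5166 - 11739) = (13286*(1/29840) + √(-30))/(-6573) = (6643/14920 + I*√30)*(-1/6573) = -949/14009880 - I*√30/6573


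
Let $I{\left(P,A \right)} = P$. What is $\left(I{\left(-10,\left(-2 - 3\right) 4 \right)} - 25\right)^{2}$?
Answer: $1225$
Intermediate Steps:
$\left(I{\left(-10,\left(-2 - 3\right) 4 \right)} - 25\right)^{2} = \left(-10 - 25\right)^{2} = \left(-35\right)^{2} = 1225$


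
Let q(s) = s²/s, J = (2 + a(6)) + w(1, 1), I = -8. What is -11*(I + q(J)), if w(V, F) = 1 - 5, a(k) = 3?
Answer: 77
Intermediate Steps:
w(V, F) = -4
J = 1 (J = (2 + 3) - 4 = 5 - 4 = 1)
q(s) = s
-11*(I + q(J)) = -11*(-8 + 1) = -11*(-7) = 77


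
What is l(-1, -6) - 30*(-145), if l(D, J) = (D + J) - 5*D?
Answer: 4348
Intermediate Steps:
l(D, J) = J - 4*D
l(-1, -6) - 30*(-145) = (-6 - 4*(-1)) - 30*(-145) = (-6 + 4) + 4350 = -2 + 4350 = 4348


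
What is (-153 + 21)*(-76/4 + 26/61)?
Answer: 149556/61 ≈ 2451.7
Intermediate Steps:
(-153 + 21)*(-76/4 + 26/61) = -132*(-76*¼ + 26*(1/61)) = -132*(-19 + 26/61) = -132*(-1133/61) = 149556/61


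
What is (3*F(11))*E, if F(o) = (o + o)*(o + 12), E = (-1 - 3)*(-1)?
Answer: 6072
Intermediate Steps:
E = 4 (E = -4*(-1) = 4)
F(o) = 2*o*(12 + o) (F(o) = (2*o)*(12 + o) = 2*o*(12 + o))
(3*F(11))*E = (3*(2*11*(12 + 11)))*4 = (3*(2*11*23))*4 = (3*506)*4 = 1518*4 = 6072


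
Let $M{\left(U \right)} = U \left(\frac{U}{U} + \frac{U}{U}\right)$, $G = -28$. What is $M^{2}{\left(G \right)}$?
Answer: $3136$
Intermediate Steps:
$M{\left(U \right)} = 2 U$ ($M{\left(U \right)} = U \left(1 + 1\right) = U 2 = 2 U$)
$M^{2}{\left(G \right)} = \left(2 \left(-28\right)\right)^{2} = \left(-56\right)^{2} = 3136$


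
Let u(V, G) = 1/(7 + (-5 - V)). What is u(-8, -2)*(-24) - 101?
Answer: -517/5 ≈ -103.40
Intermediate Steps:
u(V, G) = 1/(2 - V)
u(-8, -2)*(-24) - 101 = -1/(-2 - 8)*(-24) - 101 = -1/(-10)*(-24) - 101 = -1*(-⅒)*(-24) - 101 = (⅒)*(-24) - 101 = -12/5 - 101 = -517/5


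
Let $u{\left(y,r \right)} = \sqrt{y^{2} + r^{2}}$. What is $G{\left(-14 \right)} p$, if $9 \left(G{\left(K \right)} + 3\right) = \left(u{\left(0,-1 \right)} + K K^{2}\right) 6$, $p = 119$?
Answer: $- \frac{653905}{3} \approx -2.1797 \cdot 10^{5}$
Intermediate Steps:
$u{\left(y,r \right)} = \sqrt{r^{2} + y^{2}}$
$G{\left(K \right)} = - \frac{7}{3} + \frac{2 K^{3}}{3}$ ($G{\left(K \right)} = -3 + \frac{\left(\sqrt{\left(-1\right)^{2} + 0^{2}} + K K^{2}\right) 6}{9} = -3 + \frac{\left(\sqrt{1 + 0} + K^{3}\right) 6}{9} = -3 + \frac{\left(\sqrt{1} + K^{3}\right) 6}{9} = -3 + \frac{\left(1 + K^{3}\right) 6}{9} = -3 + \frac{6 + 6 K^{3}}{9} = -3 + \left(\frac{2}{3} + \frac{2 K^{3}}{3}\right) = - \frac{7}{3} + \frac{2 K^{3}}{3}$)
$G{\left(-14 \right)} p = \left(- \frac{7}{3} + \frac{2 \left(-14\right)^{3}}{3}\right) 119 = \left(- \frac{7}{3} + \frac{2}{3} \left(-2744\right)\right) 119 = \left(- \frac{7}{3} - \frac{5488}{3}\right) 119 = \left(- \frac{5495}{3}\right) 119 = - \frac{653905}{3}$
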